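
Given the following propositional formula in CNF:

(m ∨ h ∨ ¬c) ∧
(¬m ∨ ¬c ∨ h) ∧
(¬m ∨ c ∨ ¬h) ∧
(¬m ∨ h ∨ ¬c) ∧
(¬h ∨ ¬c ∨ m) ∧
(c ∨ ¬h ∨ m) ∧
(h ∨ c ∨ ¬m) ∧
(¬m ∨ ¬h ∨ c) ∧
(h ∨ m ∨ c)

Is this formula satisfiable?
Yes

Yes, the formula is satisfiable.

One satisfying assignment is: m=True, h=True, c=True

Verification: With this assignment, all 9 clauses evaluate to true.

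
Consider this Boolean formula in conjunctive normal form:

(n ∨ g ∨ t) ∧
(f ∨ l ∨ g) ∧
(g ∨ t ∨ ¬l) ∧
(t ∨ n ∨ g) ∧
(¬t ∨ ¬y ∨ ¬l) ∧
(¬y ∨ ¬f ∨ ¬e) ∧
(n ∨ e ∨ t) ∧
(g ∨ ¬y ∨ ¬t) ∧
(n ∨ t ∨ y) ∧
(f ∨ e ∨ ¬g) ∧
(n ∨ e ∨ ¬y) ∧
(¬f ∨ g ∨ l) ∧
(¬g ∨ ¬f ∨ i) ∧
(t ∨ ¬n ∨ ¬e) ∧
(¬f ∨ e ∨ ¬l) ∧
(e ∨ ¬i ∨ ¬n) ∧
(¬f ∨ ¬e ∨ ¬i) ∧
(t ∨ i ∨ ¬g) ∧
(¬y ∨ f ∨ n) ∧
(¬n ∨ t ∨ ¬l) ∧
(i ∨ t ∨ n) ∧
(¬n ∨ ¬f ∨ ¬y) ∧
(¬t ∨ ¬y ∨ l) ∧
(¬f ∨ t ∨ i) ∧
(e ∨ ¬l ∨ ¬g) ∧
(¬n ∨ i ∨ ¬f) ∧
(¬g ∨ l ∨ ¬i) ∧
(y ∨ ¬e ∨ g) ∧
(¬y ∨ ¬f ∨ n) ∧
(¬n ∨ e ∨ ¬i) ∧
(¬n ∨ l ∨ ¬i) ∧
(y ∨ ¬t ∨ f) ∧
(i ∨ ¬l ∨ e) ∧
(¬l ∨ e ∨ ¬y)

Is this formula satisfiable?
No

No, the formula is not satisfiable.

No assignment of truth values to the variables can make all 34 clauses true simultaneously.

The formula is UNSAT (unsatisfiable).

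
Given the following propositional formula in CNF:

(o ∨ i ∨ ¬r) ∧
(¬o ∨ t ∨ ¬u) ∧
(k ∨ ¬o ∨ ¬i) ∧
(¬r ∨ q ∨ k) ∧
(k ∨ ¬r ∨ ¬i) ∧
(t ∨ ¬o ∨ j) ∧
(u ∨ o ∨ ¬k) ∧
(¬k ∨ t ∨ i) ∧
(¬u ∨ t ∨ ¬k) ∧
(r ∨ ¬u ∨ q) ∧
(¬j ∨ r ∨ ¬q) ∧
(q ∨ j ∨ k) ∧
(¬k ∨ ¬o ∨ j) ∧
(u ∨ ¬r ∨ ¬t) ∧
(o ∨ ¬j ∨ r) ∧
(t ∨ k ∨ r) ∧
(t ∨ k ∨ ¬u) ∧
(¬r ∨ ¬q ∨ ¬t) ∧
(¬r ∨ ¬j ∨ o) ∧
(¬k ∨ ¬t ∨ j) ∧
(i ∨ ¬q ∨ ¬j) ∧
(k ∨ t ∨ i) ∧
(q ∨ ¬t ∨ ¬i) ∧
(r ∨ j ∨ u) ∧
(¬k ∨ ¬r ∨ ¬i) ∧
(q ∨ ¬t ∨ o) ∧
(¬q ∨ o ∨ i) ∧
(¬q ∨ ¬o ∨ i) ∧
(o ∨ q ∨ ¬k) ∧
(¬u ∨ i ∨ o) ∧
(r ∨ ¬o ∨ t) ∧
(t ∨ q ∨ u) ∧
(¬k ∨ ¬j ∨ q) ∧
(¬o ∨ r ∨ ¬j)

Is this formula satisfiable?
Yes

Yes, the formula is satisfiable.

One satisfying assignment is: k=False, q=True, o=False, t=True, i=True, r=False, u=True, j=False

Verification: With this assignment, all 34 clauses evaluate to true.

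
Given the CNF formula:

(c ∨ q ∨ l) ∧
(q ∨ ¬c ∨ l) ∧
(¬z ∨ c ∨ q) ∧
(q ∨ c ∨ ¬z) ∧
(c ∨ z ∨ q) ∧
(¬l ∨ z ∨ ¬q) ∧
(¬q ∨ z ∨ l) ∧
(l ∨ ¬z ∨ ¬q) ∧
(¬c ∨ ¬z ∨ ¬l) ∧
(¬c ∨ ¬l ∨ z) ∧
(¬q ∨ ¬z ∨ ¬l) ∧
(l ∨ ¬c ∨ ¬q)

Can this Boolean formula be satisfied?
No

No, the formula is not satisfiable.

No assignment of truth values to the variables can make all 12 clauses true simultaneously.

The formula is UNSAT (unsatisfiable).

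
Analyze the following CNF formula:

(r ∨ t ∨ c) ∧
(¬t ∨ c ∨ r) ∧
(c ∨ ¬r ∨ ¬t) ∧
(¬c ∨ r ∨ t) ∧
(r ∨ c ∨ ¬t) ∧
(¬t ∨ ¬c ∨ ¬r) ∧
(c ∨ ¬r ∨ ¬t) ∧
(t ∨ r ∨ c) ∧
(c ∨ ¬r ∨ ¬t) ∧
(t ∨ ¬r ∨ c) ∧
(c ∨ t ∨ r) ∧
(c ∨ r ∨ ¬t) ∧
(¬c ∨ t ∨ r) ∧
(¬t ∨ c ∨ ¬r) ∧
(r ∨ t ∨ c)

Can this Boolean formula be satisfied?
Yes

Yes, the formula is satisfiable.

One satisfying assignment is: t=False, r=True, c=True

Verification: With this assignment, all 15 clauses evaluate to true.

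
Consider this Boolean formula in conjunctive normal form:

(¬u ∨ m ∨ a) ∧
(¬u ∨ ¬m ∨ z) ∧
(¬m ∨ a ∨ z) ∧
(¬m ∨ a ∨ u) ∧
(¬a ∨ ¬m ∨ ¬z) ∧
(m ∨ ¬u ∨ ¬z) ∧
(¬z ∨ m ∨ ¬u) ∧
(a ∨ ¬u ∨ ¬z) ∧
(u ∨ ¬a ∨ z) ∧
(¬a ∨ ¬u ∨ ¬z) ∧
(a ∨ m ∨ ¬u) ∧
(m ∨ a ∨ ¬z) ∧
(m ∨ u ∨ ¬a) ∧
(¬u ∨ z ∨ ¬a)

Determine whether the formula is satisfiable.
Yes

Yes, the formula is satisfiable.

One satisfying assignment is: z=False, m=False, a=False, u=False

Verification: With this assignment, all 14 clauses evaluate to true.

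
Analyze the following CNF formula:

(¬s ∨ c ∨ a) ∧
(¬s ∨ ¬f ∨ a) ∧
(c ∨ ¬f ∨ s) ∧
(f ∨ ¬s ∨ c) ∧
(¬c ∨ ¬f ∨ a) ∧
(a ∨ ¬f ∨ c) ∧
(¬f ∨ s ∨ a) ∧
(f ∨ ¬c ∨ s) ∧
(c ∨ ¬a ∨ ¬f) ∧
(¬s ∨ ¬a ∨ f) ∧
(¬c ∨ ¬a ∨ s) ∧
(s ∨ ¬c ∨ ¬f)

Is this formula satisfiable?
Yes

Yes, the formula is satisfiable.

One satisfying assignment is: f=False, s=False, c=False, a=False

Verification: With this assignment, all 12 clauses evaluate to true.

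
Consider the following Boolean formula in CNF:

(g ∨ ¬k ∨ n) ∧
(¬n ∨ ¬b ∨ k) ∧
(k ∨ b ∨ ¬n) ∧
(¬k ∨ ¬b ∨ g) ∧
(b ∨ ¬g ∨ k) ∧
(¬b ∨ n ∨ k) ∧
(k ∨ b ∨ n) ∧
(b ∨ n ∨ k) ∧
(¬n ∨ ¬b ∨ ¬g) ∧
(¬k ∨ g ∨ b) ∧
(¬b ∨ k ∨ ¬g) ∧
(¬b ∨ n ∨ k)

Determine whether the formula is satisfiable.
Yes

Yes, the formula is satisfiable.

One satisfying assignment is: g=True, b=False, n=False, k=True

Verification: With this assignment, all 12 clauses evaluate to true.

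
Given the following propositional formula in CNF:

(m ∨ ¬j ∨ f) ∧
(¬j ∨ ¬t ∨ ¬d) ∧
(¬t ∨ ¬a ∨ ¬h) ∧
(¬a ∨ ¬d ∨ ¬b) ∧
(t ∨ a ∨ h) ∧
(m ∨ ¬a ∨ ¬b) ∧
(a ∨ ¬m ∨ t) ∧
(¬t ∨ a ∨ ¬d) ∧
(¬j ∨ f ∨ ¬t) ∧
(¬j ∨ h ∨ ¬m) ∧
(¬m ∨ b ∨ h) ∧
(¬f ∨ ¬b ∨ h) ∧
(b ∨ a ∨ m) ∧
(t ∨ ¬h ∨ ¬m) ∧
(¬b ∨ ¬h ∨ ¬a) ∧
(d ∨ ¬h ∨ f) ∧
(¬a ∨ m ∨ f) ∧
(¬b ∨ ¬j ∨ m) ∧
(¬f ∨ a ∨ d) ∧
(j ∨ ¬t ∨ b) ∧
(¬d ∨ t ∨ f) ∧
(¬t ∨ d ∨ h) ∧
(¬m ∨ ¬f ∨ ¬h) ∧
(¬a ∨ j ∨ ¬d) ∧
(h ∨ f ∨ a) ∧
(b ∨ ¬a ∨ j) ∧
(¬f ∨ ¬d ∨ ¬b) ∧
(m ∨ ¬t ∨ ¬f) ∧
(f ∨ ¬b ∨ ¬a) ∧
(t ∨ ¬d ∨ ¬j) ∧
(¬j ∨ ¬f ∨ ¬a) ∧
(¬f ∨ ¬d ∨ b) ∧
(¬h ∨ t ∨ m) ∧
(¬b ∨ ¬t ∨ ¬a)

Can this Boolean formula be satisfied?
No

No, the formula is not satisfiable.

No assignment of truth values to the variables can make all 34 clauses true simultaneously.

The formula is UNSAT (unsatisfiable).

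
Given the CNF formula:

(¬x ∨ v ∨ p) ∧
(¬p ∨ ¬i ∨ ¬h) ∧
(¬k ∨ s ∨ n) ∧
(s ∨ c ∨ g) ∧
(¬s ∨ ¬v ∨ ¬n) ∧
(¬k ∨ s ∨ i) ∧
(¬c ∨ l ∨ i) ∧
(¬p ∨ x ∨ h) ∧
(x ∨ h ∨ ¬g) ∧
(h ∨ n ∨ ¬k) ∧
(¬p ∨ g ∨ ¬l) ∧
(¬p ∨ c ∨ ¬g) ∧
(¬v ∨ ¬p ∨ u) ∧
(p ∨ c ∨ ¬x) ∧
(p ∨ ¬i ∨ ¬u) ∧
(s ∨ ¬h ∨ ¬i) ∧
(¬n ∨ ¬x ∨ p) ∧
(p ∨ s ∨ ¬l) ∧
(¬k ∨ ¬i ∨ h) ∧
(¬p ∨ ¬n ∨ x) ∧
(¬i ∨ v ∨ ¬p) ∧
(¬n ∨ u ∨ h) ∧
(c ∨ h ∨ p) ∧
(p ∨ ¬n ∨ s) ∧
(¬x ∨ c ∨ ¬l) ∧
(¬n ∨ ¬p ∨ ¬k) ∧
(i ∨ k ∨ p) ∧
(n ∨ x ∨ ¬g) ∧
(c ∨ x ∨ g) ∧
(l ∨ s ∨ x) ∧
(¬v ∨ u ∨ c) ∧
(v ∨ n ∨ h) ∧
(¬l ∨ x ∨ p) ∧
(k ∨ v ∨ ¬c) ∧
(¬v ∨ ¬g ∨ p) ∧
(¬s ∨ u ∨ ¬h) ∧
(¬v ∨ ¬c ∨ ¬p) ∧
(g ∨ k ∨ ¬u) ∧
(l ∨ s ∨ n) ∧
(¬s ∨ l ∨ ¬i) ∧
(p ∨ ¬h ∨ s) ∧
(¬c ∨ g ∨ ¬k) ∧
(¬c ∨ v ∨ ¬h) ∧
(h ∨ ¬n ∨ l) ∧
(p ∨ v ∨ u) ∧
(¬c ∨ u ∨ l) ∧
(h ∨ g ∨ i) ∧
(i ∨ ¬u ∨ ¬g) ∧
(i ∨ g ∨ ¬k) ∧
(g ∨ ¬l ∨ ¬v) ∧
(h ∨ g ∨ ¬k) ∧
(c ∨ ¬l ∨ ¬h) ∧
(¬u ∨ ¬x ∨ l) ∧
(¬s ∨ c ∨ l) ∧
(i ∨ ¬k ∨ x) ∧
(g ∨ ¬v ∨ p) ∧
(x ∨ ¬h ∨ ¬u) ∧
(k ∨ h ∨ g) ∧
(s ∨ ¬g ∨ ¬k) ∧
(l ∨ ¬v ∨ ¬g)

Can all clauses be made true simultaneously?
No

No, the formula is not satisfiable.

No assignment of truth values to the variables can make all 60 clauses true simultaneously.

The formula is UNSAT (unsatisfiable).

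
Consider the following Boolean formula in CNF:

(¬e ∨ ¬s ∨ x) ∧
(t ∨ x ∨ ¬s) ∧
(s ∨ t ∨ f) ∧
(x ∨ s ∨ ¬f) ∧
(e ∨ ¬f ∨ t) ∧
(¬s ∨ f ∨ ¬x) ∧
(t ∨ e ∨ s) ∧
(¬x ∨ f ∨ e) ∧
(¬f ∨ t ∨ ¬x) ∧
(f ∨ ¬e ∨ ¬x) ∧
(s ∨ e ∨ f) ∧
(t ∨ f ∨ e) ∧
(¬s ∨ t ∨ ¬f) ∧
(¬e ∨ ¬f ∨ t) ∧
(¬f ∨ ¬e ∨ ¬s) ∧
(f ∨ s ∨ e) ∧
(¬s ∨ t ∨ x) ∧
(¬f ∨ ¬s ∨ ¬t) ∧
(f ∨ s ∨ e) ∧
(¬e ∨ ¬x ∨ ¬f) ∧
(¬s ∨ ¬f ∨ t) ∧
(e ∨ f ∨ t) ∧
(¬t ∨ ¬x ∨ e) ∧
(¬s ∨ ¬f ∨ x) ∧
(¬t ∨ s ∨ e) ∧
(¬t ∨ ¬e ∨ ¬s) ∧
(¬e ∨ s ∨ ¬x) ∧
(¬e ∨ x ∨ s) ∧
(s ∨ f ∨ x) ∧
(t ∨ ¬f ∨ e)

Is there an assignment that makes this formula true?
Yes

Yes, the formula is satisfiable.

One satisfying assignment is: x=False, e=False, f=False, s=True, t=True

Verification: With this assignment, all 30 clauses evaluate to true.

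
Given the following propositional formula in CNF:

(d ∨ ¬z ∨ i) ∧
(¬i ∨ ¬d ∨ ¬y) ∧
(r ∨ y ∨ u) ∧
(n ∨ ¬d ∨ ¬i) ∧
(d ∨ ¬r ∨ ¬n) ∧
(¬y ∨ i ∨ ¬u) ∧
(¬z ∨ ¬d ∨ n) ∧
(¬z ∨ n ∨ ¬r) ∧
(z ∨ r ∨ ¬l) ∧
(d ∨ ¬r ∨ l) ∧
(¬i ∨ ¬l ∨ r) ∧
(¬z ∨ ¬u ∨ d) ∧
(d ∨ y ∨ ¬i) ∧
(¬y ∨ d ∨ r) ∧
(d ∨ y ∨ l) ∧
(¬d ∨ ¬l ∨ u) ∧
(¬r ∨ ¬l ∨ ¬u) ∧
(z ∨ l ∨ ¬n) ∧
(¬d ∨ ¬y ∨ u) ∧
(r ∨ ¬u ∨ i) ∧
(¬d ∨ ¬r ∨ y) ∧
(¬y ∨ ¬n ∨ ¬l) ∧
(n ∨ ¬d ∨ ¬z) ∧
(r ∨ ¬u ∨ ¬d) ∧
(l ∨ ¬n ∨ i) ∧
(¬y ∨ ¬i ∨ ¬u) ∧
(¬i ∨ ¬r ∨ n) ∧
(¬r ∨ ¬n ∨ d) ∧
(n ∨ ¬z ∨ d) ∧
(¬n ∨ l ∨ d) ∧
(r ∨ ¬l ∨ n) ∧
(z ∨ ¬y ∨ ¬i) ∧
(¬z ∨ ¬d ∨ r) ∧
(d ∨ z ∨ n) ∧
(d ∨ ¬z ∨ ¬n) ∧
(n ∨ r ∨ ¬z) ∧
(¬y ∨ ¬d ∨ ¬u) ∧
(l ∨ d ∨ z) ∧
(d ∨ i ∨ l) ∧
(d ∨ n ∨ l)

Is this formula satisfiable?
No

No, the formula is not satisfiable.

No assignment of truth values to the variables can make all 40 clauses true simultaneously.

The formula is UNSAT (unsatisfiable).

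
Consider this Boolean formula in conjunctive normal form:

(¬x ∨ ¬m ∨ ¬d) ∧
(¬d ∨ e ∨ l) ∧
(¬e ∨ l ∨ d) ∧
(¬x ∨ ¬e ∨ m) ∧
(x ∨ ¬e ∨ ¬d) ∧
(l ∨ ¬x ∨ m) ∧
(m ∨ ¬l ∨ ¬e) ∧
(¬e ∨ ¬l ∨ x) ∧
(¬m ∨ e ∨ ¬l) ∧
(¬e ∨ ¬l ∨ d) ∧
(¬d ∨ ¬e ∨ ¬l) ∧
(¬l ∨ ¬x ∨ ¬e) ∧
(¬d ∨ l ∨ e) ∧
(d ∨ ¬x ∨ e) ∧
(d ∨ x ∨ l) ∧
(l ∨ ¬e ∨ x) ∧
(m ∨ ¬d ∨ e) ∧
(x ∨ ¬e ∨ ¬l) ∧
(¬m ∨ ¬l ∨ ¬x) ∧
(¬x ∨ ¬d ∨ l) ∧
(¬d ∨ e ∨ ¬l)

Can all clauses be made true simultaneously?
Yes

Yes, the formula is satisfiable.

One satisfying assignment is: d=False, m=False, l=True, e=False, x=False

Verification: With this assignment, all 21 clauses evaluate to true.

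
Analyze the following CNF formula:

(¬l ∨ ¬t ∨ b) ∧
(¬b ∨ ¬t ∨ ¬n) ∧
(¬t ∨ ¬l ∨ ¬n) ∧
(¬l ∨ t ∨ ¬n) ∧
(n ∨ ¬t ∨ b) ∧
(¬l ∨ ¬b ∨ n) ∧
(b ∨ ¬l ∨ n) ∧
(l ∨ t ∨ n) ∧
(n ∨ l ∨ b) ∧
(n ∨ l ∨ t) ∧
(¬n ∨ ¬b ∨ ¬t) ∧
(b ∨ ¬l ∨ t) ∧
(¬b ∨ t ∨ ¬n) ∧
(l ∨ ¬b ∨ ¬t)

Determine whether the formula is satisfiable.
Yes

Yes, the formula is satisfiable.

One satisfying assignment is: n=True, l=False, b=False, t=True

Verification: With this assignment, all 14 clauses evaluate to true.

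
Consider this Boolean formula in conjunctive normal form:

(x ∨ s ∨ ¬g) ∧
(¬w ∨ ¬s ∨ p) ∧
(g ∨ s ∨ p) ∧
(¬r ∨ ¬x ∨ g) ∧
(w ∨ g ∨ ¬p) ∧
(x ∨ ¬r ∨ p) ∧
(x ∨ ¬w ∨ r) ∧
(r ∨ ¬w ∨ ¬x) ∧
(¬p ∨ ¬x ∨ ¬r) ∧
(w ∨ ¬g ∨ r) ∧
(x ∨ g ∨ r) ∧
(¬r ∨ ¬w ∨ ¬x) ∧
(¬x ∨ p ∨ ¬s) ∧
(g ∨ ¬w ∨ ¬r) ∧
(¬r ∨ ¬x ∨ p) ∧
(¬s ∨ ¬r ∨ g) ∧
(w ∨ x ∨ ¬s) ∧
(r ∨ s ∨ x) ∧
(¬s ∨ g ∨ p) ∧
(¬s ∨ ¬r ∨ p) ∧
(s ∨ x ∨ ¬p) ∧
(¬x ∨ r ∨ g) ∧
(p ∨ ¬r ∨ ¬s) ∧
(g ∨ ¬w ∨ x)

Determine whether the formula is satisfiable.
Yes

Yes, the formula is satisfiable.

One satisfying assignment is: r=True, g=True, w=True, p=True, x=False, s=True

Verification: With this assignment, all 24 clauses evaluate to true.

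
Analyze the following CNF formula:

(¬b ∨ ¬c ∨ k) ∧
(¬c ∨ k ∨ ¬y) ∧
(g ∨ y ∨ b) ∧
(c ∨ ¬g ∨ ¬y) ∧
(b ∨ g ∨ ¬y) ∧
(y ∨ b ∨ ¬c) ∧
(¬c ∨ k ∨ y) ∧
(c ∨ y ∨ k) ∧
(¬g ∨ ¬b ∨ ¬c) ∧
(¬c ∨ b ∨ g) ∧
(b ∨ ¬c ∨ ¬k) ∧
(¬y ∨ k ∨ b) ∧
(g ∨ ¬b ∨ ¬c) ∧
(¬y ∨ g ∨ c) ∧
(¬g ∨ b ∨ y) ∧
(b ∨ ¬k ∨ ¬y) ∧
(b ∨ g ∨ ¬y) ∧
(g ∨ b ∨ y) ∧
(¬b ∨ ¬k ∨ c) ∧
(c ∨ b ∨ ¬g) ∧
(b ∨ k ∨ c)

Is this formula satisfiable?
No

No, the formula is not satisfiable.

No assignment of truth values to the variables can make all 21 clauses true simultaneously.

The formula is UNSAT (unsatisfiable).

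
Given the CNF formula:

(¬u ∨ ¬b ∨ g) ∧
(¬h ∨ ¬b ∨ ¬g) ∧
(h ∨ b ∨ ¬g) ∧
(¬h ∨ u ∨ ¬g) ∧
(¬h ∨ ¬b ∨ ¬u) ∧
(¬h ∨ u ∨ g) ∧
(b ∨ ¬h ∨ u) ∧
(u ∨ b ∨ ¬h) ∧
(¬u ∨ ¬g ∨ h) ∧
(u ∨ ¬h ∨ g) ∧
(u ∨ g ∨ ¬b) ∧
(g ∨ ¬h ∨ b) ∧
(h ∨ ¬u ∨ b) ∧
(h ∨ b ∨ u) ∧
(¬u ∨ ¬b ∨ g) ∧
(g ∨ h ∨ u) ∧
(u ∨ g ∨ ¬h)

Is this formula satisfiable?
Yes

Yes, the formula is satisfiable.

One satisfying assignment is: g=True, u=False, h=False, b=True

Verification: With this assignment, all 17 clauses evaluate to true.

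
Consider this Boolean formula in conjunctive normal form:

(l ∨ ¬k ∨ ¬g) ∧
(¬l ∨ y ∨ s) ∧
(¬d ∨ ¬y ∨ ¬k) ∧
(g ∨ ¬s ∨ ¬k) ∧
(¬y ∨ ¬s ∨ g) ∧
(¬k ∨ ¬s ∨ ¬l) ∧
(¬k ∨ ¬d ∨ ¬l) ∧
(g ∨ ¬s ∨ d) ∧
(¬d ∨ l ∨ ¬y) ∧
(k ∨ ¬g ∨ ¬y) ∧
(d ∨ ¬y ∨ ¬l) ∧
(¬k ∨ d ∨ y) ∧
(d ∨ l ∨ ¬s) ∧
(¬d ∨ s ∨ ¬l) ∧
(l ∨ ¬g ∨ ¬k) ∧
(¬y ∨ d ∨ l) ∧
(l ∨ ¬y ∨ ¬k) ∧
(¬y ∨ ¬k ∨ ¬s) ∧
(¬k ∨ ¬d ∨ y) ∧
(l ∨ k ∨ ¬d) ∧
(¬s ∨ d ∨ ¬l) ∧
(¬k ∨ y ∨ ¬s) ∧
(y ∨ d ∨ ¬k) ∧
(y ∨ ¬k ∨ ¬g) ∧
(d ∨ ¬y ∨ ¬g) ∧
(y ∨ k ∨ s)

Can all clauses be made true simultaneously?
Yes

Yes, the formula is satisfiable.

One satisfying assignment is: d=True, k=False, g=False, s=True, y=False, l=True

Verification: With this assignment, all 26 clauses evaluate to true.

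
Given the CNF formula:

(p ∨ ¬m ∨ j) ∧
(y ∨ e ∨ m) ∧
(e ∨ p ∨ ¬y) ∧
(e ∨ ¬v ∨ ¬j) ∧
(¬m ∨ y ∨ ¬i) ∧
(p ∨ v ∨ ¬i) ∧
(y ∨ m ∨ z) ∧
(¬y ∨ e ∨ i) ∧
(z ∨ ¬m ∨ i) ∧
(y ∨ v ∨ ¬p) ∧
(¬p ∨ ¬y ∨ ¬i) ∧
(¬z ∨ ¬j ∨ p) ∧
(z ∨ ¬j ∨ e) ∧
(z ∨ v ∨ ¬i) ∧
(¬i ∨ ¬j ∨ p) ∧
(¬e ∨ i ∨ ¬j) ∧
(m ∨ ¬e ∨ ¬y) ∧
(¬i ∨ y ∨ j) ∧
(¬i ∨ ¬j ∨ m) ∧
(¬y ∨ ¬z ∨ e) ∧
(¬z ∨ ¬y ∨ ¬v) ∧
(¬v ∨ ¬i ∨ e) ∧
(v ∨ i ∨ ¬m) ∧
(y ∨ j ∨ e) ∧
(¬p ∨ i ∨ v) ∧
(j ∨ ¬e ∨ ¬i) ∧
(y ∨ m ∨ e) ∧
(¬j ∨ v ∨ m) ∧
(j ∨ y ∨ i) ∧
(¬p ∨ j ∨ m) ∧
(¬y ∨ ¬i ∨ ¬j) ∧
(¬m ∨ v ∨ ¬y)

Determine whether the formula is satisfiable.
No

No, the formula is not satisfiable.

No assignment of truth values to the variables can make all 32 clauses true simultaneously.

The formula is UNSAT (unsatisfiable).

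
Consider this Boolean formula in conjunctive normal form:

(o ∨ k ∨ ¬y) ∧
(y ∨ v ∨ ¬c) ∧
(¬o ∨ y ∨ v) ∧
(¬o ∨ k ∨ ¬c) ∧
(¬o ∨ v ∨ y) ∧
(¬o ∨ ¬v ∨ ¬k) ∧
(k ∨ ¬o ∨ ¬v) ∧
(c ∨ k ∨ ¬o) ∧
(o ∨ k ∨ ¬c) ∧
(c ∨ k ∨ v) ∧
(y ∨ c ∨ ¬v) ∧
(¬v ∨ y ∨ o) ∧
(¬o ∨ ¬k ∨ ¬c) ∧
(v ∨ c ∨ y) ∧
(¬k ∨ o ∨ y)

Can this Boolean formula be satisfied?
Yes

Yes, the formula is satisfiable.

One satisfying assignment is: c=False, y=True, k=True, o=True, v=False

Verification: With this assignment, all 15 clauses evaluate to true.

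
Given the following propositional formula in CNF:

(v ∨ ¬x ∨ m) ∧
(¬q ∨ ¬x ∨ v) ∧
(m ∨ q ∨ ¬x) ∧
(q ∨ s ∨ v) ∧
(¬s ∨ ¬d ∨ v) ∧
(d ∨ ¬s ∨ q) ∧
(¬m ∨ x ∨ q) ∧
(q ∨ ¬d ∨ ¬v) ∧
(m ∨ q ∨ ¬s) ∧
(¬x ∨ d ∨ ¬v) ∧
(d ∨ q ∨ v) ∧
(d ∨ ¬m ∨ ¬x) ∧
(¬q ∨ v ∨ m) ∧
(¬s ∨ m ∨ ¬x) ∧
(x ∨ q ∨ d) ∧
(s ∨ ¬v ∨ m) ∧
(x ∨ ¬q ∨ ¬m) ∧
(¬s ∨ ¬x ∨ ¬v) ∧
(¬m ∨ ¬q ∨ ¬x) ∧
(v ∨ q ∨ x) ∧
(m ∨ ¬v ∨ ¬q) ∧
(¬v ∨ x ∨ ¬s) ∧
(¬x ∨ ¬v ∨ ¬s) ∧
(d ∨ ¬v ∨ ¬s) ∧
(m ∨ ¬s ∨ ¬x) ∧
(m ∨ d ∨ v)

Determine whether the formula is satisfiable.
No

No, the formula is not satisfiable.

No assignment of truth values to the variables can make all 26 clauses true simultaneously.

The formula is UNSAT (unsatisfiable).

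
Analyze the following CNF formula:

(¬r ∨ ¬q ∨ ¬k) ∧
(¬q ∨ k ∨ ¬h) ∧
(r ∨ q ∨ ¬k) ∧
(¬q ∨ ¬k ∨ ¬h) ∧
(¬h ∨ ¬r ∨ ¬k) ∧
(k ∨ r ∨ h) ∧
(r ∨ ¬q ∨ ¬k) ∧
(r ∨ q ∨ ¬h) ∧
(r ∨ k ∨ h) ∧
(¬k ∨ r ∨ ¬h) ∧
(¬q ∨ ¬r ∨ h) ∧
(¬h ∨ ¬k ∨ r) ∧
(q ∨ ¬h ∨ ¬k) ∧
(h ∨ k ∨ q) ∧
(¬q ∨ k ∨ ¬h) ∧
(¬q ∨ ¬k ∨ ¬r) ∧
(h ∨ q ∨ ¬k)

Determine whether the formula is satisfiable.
Yes

Yes, the formula is satisfiable.

One satisfying assignment is: r=True, q=False, k=False, h=True

Verification: With this assignment, all 17 clauses evaluate to true.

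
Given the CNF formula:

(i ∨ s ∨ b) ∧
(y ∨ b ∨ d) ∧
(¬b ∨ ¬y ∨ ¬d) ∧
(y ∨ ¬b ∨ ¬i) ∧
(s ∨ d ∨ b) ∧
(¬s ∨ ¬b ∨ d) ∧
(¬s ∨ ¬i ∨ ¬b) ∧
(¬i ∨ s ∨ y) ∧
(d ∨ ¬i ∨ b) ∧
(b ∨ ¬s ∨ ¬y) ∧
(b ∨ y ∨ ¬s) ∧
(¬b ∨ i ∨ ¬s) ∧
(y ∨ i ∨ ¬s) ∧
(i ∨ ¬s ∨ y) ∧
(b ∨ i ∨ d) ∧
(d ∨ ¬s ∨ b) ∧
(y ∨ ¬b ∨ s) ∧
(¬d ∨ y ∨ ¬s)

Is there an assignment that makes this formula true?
Yes

Yes, the formula is satisfiable.

One satisfying assignment is: s=False, b=False, i=True, d=True, y=True

Verification: With this assignment, all 18 clauses evaluate to true.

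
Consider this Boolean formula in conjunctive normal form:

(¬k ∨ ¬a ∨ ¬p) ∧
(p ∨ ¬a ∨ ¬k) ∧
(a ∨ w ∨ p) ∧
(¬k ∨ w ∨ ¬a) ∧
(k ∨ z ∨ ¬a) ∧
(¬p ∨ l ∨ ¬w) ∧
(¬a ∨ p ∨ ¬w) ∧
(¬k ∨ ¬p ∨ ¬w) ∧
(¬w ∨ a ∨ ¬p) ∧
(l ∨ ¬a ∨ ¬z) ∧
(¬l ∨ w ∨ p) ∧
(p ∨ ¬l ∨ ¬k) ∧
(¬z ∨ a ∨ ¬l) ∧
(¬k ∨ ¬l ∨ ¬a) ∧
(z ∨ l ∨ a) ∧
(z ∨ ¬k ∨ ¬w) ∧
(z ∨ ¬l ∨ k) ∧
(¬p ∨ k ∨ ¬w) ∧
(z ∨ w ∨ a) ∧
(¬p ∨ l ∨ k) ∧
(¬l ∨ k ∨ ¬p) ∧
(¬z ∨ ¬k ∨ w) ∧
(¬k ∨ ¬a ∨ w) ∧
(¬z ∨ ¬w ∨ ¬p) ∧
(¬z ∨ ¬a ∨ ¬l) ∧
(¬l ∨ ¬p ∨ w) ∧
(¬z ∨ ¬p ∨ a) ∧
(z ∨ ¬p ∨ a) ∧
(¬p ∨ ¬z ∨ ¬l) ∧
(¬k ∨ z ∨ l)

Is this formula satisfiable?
Yes

Yes, the formula is satisfiable.

One satisfying assignment is: w=True, p=False, z=True, k=True, l=False, a=False

Verification: With this assignment, all 30 clauses evaluate to true.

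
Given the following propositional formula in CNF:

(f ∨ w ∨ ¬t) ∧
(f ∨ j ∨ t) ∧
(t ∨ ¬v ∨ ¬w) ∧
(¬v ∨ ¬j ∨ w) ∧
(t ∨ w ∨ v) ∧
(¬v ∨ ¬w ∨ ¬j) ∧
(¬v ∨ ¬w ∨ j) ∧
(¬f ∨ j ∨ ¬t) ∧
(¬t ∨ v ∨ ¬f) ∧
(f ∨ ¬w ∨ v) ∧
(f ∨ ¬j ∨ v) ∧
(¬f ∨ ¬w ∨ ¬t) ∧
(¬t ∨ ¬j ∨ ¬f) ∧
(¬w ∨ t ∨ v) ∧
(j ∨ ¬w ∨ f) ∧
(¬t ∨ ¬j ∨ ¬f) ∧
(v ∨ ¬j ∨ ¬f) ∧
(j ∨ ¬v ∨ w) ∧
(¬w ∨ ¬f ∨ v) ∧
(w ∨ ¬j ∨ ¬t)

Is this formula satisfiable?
No

No, the formula is not satisfiable.

No assignment of truth values to the variables can make all 20 clauses true simultaneously.

The formula is UNSAT (unsatisfiable).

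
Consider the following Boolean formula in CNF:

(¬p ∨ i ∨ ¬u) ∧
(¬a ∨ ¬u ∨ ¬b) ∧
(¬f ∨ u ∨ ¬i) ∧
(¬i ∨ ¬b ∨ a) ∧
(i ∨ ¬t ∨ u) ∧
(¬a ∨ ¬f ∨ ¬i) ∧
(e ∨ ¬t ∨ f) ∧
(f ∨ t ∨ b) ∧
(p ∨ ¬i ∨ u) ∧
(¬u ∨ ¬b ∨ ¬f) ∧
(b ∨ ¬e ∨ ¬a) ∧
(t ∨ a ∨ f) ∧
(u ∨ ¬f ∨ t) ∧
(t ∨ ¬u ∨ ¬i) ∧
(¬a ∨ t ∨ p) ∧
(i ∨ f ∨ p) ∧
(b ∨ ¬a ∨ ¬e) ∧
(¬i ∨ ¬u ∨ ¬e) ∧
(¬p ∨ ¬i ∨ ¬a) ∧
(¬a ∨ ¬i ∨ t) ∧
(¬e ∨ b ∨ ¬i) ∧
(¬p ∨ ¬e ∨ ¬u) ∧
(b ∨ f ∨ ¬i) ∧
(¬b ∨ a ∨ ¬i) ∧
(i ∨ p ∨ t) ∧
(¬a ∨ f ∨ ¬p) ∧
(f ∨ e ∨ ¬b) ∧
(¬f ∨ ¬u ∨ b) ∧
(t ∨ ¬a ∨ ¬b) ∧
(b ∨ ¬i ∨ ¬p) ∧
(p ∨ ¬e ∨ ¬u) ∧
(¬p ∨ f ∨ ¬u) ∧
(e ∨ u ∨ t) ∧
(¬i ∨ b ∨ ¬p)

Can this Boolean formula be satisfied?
No

No, the formula is not satisfiable.

No assignment of truth values to the variables can make all 34 clauses true simultaneously.

The formula is UNSAT (unsatisfiable).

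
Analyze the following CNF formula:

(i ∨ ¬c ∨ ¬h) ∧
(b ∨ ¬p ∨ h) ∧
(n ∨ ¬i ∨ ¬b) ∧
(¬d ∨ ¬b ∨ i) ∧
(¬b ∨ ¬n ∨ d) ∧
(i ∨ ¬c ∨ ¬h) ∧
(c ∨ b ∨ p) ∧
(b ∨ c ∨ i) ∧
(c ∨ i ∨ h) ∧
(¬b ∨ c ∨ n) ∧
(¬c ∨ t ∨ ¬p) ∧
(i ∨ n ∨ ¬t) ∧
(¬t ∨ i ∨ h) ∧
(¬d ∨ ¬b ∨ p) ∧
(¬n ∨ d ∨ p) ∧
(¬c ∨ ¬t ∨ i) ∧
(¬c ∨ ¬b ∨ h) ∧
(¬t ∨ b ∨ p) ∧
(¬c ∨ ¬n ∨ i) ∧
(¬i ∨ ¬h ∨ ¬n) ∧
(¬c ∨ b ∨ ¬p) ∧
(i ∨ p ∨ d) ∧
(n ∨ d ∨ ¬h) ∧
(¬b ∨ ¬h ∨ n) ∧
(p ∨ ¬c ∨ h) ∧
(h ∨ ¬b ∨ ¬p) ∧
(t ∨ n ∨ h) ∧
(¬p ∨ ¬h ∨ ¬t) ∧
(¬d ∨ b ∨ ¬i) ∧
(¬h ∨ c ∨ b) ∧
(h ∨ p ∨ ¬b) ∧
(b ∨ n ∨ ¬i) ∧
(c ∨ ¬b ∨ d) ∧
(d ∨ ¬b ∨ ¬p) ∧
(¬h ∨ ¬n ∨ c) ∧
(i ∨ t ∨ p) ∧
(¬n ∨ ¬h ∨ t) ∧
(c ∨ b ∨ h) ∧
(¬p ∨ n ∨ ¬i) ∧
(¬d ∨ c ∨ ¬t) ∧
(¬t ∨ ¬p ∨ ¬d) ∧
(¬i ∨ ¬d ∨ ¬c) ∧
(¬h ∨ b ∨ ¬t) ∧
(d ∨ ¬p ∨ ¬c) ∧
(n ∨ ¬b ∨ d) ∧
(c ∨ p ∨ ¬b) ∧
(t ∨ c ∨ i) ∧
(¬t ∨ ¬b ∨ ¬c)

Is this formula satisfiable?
No

No, the formula is not satisfiable.

No assignment of truth values to the variables can make all 48 clauses true simultaneously.

The formula is UNSAT (unsatisfiable).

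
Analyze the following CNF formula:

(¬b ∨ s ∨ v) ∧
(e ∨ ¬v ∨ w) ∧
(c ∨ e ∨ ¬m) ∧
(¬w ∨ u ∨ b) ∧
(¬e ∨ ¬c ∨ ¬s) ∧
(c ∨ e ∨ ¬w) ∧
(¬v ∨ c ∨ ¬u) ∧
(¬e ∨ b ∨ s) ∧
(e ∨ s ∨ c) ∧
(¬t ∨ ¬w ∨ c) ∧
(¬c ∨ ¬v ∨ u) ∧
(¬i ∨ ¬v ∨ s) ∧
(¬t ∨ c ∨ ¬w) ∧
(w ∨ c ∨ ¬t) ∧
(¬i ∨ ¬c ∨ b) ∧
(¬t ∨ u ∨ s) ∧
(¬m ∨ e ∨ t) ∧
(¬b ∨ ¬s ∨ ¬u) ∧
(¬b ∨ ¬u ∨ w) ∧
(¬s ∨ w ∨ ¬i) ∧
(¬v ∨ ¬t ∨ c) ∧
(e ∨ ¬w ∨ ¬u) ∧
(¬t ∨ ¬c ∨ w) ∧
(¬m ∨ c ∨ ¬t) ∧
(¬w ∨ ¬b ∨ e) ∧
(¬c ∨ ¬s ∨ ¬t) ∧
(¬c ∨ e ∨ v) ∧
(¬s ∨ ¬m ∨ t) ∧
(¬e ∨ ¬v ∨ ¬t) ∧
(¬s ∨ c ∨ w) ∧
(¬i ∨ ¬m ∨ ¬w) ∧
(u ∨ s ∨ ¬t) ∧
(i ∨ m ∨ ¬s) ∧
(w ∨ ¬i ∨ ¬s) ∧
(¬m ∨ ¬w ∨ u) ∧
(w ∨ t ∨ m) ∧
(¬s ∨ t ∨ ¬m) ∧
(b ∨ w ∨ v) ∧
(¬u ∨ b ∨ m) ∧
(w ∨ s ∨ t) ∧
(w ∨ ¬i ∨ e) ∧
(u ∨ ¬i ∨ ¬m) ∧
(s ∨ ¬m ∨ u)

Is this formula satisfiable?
Yes

Yes, the formula is satisfiable.

One satisfying assignment is: i=False, u=False, w=True, m=False, b=True, s=False, t=False, c=False, e=True, v=True

Verification: With this assignment, all 43 clauses evaluate to true.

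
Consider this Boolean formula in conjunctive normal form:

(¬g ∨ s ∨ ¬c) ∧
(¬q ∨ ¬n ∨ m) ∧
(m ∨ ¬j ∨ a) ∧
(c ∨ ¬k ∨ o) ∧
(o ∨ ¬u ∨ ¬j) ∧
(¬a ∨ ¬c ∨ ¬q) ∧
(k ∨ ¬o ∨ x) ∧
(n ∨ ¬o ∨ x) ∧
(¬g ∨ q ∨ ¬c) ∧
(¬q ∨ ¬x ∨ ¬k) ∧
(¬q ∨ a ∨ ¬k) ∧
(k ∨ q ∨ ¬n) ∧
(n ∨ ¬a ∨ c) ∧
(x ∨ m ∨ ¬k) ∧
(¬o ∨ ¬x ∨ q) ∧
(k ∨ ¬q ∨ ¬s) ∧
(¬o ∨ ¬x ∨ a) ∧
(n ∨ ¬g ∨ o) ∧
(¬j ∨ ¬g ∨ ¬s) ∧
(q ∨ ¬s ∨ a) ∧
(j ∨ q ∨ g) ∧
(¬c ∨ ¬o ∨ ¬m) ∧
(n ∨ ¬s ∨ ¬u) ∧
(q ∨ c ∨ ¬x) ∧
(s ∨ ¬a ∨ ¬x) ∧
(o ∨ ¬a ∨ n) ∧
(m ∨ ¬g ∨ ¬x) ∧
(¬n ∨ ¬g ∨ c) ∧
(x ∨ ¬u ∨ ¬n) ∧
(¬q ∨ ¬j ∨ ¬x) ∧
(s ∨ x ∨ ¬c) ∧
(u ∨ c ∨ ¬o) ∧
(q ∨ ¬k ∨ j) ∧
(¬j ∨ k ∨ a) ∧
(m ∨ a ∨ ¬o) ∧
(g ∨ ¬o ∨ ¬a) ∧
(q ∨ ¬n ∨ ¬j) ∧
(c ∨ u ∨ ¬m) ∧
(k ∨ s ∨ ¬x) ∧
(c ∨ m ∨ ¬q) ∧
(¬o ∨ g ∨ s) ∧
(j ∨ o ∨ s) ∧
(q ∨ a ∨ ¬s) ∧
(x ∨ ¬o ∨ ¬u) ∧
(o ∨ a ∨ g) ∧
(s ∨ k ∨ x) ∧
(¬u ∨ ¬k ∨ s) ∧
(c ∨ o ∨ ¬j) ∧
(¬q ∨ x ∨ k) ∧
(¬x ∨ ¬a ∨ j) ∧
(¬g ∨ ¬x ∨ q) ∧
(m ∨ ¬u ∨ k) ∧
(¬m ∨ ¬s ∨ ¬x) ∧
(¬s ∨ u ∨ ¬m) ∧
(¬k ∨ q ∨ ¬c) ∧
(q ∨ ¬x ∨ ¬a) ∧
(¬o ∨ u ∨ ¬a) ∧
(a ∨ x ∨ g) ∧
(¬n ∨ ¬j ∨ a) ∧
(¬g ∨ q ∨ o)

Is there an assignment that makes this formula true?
No

No, the formula is not satisfiable.

No assignment of truth values to the variables can make all 60 clauses true simultaneously.

The formula is UNSAT (unsatisfiable).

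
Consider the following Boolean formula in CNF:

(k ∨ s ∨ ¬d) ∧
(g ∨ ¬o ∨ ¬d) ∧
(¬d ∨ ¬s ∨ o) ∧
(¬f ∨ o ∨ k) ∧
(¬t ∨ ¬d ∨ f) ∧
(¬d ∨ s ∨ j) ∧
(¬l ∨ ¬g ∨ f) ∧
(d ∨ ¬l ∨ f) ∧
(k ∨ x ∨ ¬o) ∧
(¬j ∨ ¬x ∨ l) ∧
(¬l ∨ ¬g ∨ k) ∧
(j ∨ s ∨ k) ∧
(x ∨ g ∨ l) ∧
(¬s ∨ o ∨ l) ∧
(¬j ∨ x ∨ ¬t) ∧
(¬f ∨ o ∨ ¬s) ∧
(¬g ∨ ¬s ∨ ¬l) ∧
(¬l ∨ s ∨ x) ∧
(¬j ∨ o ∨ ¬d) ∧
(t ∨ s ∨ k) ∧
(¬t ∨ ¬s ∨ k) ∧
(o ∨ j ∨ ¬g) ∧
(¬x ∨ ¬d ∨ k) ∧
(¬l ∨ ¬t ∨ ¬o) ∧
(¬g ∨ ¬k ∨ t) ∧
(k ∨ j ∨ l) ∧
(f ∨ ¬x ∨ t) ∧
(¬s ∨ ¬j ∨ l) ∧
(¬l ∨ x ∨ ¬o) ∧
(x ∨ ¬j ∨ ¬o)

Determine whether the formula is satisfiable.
Yes

Yes, the formula is satisfiable.

One satisfying assignment is: j=False, g=True, s=False, d=False, k=True, o=True, f=False, t=True, l=False, x=False

Verification: With this assignment, all 30 clauses evaluate to true.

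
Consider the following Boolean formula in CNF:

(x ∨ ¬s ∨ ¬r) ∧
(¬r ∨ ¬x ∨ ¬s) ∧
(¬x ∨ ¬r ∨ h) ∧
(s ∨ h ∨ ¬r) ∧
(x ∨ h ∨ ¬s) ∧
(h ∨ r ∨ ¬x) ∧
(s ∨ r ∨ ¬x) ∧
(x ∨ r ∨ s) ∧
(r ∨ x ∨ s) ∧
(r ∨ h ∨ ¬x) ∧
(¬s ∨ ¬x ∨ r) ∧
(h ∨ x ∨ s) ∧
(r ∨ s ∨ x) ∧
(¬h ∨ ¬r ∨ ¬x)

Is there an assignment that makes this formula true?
Yes

Yes, the formula is satisfiable.

One satisfying assignment is: r=True, h=True, x=False, s=False

Verification: With this assignment, all 14 clauses evaluate to true.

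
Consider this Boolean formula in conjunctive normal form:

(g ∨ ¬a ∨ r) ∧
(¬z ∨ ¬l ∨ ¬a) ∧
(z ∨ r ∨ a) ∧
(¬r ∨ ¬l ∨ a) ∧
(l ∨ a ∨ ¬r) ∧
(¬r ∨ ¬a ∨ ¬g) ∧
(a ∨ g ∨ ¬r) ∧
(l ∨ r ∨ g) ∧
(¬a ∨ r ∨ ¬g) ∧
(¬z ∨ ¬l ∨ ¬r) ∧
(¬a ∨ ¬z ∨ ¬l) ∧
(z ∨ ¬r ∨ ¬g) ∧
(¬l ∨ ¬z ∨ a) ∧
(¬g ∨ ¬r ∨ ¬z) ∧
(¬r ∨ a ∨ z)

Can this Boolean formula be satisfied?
Yes

Yes, the formula is satisfiable.

One satisfying assignment is: l=False, r=False, z=True, g=True, a=False

Verification: With this assignment, all 15 clauses evaluate to true.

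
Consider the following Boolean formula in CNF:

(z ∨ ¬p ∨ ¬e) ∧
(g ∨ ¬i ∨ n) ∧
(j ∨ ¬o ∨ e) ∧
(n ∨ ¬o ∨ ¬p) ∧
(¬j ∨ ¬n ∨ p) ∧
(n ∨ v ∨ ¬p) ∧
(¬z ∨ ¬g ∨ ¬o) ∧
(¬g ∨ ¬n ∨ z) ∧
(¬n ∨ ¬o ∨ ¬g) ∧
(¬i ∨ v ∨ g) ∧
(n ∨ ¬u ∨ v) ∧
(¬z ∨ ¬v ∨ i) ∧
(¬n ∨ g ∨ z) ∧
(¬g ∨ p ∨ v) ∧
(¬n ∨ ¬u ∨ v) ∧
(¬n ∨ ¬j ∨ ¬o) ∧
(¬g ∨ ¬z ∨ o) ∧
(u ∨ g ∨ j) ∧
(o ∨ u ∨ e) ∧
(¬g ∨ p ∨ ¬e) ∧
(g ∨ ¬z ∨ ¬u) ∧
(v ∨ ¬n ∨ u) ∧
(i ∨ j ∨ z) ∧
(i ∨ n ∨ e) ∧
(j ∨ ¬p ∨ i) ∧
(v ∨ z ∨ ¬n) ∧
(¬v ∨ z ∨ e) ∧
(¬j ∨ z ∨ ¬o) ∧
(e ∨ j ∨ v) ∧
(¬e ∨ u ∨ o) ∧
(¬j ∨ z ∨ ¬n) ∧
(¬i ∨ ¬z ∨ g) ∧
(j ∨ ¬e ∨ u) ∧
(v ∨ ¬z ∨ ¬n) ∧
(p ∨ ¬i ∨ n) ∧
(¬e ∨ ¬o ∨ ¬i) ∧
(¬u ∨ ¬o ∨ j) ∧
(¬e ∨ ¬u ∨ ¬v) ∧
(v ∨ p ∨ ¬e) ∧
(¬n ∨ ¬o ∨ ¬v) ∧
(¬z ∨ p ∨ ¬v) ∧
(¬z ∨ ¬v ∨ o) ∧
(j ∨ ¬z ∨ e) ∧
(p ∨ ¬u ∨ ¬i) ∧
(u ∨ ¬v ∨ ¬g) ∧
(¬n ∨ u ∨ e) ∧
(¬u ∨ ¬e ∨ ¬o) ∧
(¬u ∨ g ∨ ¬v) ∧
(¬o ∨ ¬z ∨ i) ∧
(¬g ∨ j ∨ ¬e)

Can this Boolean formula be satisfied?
No

No, the formula is not satisfiable.

No assignment of truth values to the variables can make all 50 clauses true simultaneously.

The formula is UNSAT (unsatisfiable).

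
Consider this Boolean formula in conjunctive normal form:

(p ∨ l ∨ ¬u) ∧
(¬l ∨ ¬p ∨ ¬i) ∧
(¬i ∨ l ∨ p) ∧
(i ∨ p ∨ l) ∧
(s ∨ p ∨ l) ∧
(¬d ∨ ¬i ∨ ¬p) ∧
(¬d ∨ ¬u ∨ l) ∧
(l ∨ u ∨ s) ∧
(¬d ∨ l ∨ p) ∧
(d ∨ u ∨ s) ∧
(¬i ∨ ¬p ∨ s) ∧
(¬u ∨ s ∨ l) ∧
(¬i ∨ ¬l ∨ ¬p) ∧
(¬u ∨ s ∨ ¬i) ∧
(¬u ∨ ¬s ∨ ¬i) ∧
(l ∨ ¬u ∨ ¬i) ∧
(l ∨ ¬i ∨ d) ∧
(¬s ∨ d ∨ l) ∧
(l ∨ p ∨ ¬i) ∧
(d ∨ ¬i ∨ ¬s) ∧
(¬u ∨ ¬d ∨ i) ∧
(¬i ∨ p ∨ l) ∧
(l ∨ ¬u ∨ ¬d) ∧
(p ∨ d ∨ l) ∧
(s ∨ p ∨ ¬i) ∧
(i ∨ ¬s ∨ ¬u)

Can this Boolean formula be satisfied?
Yes

Yes, the formula is satisfiable.

One satisfying assignment is: s=False, p=False, i=False, u=True, d=False, l=True

Verification: With this assignment, all 26 clauses evaluate to true.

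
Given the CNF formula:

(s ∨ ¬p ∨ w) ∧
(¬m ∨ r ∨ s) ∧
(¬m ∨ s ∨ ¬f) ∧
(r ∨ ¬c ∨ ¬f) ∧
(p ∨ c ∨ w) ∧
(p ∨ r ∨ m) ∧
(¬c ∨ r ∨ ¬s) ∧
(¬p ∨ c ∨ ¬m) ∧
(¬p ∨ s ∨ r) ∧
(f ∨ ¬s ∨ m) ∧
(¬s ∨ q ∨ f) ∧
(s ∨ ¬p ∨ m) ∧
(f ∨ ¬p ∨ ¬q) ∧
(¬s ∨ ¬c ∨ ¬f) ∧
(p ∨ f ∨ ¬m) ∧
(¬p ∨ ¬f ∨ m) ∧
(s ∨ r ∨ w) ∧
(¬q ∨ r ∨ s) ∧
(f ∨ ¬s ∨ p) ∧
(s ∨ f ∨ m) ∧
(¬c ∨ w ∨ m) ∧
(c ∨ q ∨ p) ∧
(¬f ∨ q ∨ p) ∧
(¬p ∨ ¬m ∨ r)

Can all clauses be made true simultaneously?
Yes

Yes, the formula is satisfiable.

One satisfying assignment is: q=False, r=True, f=False, c=True, p=True, m=True, w=True, s=False

Verification: With this assignment, all 24 clauses evaluate to true.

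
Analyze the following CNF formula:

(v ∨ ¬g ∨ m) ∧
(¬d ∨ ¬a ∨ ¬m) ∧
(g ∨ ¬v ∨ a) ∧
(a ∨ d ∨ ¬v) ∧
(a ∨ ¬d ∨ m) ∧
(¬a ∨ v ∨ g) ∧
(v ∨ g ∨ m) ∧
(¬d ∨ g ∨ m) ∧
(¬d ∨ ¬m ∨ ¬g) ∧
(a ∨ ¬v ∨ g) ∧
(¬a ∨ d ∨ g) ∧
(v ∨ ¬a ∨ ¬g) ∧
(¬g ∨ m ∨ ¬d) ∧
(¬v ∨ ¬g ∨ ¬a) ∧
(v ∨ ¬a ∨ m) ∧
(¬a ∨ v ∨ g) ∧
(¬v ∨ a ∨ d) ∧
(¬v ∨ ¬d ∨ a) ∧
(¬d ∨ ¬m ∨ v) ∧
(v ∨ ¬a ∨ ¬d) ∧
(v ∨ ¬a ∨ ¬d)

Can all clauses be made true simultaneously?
Yes

Yes, the formula is satisfiable.

One satisfying assignment is: v=False, a=False, d=False, g=False, m=True

Verification: With this assignment, all 21 clauses evaluate to true.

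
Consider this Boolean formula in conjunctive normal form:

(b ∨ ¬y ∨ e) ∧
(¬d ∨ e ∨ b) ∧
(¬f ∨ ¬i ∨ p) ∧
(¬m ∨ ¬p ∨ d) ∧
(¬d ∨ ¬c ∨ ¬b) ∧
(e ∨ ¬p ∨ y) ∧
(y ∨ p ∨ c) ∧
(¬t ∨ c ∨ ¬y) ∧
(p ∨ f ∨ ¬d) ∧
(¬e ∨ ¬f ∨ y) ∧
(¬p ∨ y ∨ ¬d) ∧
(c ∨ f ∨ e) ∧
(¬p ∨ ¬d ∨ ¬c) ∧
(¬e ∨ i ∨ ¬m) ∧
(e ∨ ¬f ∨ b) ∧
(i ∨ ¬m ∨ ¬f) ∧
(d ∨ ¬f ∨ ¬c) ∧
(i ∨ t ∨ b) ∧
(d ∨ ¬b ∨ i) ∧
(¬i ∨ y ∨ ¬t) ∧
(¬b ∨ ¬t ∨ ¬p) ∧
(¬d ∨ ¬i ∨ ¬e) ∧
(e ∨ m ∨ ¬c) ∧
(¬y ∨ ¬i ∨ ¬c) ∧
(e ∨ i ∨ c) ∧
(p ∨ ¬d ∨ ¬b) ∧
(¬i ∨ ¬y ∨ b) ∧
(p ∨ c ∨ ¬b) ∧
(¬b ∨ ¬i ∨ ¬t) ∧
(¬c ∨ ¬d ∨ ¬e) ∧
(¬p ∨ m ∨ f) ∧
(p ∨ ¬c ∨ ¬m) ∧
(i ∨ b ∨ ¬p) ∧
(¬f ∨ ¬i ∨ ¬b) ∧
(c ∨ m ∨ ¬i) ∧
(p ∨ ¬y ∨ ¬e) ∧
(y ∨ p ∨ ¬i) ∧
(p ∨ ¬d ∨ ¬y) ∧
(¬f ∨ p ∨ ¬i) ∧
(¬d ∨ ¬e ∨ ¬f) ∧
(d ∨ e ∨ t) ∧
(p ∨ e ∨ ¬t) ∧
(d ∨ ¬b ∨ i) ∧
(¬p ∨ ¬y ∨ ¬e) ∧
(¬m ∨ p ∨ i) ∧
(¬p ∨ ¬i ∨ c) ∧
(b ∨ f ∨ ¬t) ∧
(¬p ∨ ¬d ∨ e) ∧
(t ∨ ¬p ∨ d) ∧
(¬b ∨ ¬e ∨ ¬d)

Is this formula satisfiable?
No

No, the formula is not satisfiable.

No assignment of truth values to the variables can make all 50 clauses true simultaneously.

The formula is UNSAT (unsatisfiable).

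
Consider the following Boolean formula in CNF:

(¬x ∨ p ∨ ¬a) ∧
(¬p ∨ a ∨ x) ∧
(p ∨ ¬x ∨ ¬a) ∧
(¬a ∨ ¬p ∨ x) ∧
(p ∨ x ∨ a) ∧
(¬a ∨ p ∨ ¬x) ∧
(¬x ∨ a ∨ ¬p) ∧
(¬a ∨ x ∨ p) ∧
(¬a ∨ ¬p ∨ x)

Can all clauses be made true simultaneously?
Yes

Yes, the formula is satisfiable.

One satisfying assignment is: p=True, a=True, x=True

Verification: With this assignment, all 9 clauses evaluate to true.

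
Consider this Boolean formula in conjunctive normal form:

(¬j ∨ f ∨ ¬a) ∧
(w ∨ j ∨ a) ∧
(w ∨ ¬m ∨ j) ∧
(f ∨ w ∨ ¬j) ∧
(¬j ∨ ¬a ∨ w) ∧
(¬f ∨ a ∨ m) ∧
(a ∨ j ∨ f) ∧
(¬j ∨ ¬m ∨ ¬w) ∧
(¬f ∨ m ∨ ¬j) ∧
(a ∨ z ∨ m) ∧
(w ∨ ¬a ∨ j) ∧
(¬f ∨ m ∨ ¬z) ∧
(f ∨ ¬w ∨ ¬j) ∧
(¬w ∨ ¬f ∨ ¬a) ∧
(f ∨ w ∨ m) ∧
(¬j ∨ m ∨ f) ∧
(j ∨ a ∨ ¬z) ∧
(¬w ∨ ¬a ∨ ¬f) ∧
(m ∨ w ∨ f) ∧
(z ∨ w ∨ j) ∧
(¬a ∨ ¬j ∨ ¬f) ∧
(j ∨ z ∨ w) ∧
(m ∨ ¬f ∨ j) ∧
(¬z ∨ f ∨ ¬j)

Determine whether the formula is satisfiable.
Yes

Yes, the formula is satisfiable.

One satisfying assignment is: j=False, a=True, w=True, z=False, m=False, f=False

Verification: With this assignment, all 24 clauses evaluate to true.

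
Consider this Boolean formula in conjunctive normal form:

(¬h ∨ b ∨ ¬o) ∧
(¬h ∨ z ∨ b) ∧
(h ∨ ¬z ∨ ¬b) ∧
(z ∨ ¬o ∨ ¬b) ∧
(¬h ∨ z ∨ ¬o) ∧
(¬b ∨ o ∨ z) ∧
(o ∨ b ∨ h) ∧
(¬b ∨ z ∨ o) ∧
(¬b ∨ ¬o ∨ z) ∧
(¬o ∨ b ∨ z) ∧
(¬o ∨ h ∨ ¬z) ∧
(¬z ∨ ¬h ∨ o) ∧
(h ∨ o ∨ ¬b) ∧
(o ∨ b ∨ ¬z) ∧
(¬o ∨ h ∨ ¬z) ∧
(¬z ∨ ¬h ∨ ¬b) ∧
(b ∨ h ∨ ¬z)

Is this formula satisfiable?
No

No, the formula is not satisfiable.

No assignment of truth values to the variables can make all 17 clauses true simultaneously.

The formula is UNSAT (unsatisfiable).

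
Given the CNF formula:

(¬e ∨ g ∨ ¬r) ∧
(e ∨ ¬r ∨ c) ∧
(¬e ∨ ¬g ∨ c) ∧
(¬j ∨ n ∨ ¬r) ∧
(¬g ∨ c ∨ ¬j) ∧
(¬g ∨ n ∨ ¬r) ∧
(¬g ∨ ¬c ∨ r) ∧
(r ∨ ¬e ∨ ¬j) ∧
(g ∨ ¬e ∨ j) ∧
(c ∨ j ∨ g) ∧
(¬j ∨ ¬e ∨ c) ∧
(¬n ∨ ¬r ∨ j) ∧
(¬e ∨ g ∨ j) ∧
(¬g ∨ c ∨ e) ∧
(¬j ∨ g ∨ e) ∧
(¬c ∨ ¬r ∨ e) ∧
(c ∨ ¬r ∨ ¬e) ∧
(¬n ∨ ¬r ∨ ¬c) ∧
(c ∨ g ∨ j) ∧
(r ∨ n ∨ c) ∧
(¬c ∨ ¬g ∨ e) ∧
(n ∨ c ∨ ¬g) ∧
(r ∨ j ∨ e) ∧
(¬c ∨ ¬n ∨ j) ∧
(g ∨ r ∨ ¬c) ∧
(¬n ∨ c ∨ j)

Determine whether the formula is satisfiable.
No

No, the formula is not satisfiable.

No assignment of truth values to the variables can make all 26 clauses true simultaneously.

The formula is UNSAT (unsatisfiable).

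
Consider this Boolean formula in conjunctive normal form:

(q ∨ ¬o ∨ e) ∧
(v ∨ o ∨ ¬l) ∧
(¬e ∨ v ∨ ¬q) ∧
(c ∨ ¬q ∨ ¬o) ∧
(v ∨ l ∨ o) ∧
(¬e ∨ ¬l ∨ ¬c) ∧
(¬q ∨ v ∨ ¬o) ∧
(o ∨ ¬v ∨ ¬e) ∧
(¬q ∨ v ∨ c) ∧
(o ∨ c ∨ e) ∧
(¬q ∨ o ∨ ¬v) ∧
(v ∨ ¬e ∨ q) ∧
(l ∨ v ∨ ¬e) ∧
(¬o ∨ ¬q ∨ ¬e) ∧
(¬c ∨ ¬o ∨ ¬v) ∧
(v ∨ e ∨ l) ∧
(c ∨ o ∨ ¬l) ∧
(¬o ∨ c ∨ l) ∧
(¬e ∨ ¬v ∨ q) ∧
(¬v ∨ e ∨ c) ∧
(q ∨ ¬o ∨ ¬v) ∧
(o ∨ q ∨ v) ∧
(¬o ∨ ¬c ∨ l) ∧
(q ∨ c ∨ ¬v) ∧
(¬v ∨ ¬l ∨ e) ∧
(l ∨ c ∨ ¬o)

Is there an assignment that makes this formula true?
Yes

Yes, the formula is satisfiable.

One satisfying assignment is: o=False, v=True, q=False, e=False, c=True, l=False

Verification: With this assignment, all 26 clauses evaluate to true.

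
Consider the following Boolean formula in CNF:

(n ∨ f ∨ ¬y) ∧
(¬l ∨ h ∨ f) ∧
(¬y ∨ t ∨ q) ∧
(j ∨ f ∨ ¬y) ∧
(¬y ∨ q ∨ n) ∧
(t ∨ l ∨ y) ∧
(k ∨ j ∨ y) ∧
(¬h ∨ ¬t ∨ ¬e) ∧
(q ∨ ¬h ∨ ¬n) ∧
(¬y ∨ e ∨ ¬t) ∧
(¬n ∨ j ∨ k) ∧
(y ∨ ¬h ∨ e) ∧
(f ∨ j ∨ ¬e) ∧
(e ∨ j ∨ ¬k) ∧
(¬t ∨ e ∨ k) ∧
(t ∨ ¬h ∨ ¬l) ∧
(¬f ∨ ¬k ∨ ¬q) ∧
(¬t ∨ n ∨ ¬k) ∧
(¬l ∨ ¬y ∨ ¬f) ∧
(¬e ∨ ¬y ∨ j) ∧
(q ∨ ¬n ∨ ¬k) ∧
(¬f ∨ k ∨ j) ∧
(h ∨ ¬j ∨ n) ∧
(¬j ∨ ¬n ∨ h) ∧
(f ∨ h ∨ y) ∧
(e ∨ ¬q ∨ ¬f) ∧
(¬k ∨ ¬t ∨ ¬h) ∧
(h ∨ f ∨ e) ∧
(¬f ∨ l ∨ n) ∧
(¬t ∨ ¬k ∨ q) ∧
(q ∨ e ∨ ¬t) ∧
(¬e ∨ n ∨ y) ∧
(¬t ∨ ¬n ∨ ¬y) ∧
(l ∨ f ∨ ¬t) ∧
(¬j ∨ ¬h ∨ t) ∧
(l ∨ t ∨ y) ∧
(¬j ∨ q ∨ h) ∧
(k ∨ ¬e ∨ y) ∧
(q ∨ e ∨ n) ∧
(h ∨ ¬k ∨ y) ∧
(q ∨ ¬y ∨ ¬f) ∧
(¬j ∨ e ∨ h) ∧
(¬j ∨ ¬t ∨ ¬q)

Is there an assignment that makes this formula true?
No

No, the formula is not satisfiable.

No assignment of truth values to the variables can make all 43 clauses true simultaneously.

The formula is UNSAT (unsatisfiable).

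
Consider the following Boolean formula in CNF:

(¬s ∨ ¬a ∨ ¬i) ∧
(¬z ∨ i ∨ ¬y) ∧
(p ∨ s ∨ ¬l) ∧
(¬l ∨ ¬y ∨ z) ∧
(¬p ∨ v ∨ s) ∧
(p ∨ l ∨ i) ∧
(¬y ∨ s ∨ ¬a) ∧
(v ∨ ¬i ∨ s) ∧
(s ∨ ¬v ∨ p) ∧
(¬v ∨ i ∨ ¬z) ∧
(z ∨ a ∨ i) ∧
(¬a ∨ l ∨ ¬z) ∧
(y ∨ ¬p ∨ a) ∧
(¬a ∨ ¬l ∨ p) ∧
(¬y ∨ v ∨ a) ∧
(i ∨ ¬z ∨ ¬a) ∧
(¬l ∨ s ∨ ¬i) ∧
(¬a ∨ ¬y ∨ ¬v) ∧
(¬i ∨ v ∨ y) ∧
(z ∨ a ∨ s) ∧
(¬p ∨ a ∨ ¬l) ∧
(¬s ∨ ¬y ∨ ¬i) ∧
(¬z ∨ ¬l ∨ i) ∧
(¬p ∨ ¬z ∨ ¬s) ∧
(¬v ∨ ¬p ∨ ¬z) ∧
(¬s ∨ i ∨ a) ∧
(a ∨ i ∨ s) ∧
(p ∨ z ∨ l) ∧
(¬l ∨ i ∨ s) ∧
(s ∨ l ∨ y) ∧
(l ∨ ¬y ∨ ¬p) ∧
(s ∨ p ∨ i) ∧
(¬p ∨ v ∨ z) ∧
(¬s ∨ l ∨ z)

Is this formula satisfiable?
Yes

Yes, the formula is satisfiable.

One satisfying assignment is: l=True, y=False, v=True, s=True, p=False, z=False, i=True, a=False

Verification: With this assignment, all 34 clauses evaluate to true.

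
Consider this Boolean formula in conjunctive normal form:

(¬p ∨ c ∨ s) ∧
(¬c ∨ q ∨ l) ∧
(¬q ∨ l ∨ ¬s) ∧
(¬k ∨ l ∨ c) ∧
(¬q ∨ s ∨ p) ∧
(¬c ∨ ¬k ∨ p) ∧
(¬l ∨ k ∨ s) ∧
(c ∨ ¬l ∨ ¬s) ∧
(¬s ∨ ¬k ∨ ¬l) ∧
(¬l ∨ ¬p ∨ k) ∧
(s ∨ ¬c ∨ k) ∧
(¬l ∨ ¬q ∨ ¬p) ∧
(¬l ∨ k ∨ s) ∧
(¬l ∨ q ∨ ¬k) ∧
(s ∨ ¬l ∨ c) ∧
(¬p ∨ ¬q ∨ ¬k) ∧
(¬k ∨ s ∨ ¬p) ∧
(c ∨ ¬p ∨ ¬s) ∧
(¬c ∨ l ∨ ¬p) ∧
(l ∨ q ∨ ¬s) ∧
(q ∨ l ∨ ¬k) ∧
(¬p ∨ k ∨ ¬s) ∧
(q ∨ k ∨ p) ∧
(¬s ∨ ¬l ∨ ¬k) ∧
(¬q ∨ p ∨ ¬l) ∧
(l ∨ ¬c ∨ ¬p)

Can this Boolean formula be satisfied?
No

No, the formula is not satisfiable.

No assignment of truth values to the variables can make all 26 clauses true simultaneously.

The formula is UNSAT (unsatisfiable).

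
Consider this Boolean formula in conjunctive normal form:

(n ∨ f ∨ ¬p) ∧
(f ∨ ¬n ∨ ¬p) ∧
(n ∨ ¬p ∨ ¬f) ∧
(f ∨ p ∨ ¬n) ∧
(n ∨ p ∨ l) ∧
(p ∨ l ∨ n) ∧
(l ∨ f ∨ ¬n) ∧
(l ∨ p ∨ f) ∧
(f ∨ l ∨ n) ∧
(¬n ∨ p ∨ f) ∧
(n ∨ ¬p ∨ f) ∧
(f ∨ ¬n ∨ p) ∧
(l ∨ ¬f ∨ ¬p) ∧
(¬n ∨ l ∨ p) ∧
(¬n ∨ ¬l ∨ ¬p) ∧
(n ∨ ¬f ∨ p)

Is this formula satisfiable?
Yes

Yes, the formula is satisfiable.

One satisfying assignment is: l=True, f=False, n=False, p=False

Verification: With this assignment, all 16 clauses evaluate to true.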